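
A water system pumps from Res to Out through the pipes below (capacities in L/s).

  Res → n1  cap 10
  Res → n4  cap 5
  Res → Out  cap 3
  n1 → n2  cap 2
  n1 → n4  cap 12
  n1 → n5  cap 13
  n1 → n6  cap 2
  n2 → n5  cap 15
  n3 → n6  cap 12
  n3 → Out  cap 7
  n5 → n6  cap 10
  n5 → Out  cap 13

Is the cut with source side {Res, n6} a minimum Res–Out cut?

Given cut capacity: 10 + 5 + 3 = 18.
Augment Res→Out: bottleneck 3, flow now 3.
Augment Res→n1→n5→Out: bottleneck 10, flow now 13.
No augmenting path remains; maximum flow = 13.
In the residual graph, reachable from Res: {Res, n4}.
Min-cut edges: Res→n1 (10), Res→Out (3); capacity 10 + 3 = 13.
Cut capacity 18 exceeds the max flow 13, so it is not minimum.

No — its capacity is 18, but the minimum cut has capacity 13.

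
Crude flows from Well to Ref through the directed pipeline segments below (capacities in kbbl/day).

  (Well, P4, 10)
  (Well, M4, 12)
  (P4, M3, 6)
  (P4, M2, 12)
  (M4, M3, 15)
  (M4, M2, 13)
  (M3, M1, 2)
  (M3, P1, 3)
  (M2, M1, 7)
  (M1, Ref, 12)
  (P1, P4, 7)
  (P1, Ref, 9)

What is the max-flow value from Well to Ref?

12

Augment Well→P4→M3→M1→Ref: bottleneck 2, flow now 2.
Augment Well→P4→M3→P1→Ref: bottleneck 3, flow now 5.
Augment Well→P4→M2→M1→Ref: bottleneck 5, flow now 10.
Augment Well→M4→M2→M1→Ref: bottleneck 2, flow now 12.
No augmenting path remains; maximum flow = 12.
In the residual graph, reachable from Well: {Well, P4, M4, M3, M2}.
Min-cut edges: M3→M1 (2), M3→P1 (3), M2→M1 (7); capacity 2 + 3 + 7 = 12.
This cut is saturated, so no flow can exceed 12.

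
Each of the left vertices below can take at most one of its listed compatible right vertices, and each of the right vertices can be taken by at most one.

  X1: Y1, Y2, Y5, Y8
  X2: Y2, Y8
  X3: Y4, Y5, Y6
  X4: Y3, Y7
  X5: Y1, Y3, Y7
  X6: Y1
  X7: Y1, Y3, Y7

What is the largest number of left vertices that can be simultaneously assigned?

Unit-capacity flow: source→left, listed edges, right→sink; max matching = max flow.
Augmenting path X1→Y1 (+1); matched 1.
Augmenting path X2→Y2 (+1); matched 2.
Augmenting path X3→Y4 (+1); matched 3.
Augmenting path X4→Y3 (+1); matched 4.
Augmenting path X5→Y7 (+1); matched 5.
Augmenting path X6→Y1→X1→Y5 (+1); matched 6.
No augmenting path remains; maximum matching = 6.
König certificate: {X1, X2, X3, Y1, Y3, Y7} is a vertex cover of size 6 (every listed pair touches it), so no matching can be larger.

6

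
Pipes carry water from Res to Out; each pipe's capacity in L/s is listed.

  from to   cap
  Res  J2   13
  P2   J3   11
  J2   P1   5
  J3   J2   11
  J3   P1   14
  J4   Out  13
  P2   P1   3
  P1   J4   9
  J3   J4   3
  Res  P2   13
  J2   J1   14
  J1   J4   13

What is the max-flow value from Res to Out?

13

Augment Res→P2→P1→J4→Out: bottleneck 3, flow now 3.
Augment Res→P2→J3→J4→Out: bottleneck 3, flow now 6.
Augment Res→J2→P1→J4→Out: bottleneck 5, flow now 11.
Augment Res→J2→J1→J4→Out: bottleneck 2, flow now 13.
No augmenting path remains; maximum flow = 13.
In the residual graph, reachable from Res: {Res, P2, J2, P1, J1, J3, J4}.
Min-cut edges: J4→Out (13); capacity 13 = 13.
This cut is saturated, so no flow can exceed 13.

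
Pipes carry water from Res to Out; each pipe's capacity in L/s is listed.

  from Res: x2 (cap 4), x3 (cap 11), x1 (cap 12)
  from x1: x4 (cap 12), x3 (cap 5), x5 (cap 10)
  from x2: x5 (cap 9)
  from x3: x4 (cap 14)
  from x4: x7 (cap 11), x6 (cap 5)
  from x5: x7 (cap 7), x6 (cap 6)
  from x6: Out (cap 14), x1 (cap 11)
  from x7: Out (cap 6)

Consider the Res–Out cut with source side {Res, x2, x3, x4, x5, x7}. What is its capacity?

Edges leaving {Res, x2, x3, x4, x5, x7}: Res→x1 (12), x4→x6 (5), x5→x6 (6), x7→Out (6).
Cut capacity = 12 + 5 + 6 + 6 = 29.

29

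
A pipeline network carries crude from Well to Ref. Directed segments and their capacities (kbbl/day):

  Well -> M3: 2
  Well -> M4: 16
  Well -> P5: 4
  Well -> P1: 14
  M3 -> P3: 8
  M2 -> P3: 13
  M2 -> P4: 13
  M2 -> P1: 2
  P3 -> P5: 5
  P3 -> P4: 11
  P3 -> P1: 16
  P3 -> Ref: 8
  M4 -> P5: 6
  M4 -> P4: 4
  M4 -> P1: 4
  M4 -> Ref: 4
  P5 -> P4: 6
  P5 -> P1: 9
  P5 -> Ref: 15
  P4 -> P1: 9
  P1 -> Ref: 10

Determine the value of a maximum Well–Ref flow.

Augment Well→M4→Ref: bottleneck 4, flow now 4.
Augment Well→P5→Ref: bottleneck 4, flow now 8.
Augment Well→P1→Ref: bottleneck 10, flow now 18.
Augment Well→M3→P3→Ref: bottleneck 2, flow now 20.
Augment Well→M4→P5→Ref: bottleneck 6, flow now 26.
No augmenting path remains; maximum flow = 26.
In the residual graph, reachable from Well: {Well, M4, P4, P1}.
Min-cut edges: Well→M3 (2), Well→P5 (4), M4→P5 (6), M4→Ref (4), P1→Ref (10); capacity 2 + 4 + 6 + 4 + 10 = 26.
This cut is saturated, so no flow can exceed 26.

26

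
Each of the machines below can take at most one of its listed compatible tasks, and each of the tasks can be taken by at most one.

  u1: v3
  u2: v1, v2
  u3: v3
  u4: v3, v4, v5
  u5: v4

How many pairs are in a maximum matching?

Unit-capacity flow: source→left, listed edges, right→sink; max matching = max flow.
Augmenting path u1→v3 (+1); matched 1.
Augmenting path u2→v1 (+1); matched 2.
Augmenting path u4→v4 (+1); matched 3.
Augmenting path u5→v4→u4→v5 (+1); matched 4.
No augmenting path remains; maximum matching = 4.
König certificate: {u2, u4, u5, v3} is a vertex cover of size 4 (every listed pair touches it), so no matching can be larger.

4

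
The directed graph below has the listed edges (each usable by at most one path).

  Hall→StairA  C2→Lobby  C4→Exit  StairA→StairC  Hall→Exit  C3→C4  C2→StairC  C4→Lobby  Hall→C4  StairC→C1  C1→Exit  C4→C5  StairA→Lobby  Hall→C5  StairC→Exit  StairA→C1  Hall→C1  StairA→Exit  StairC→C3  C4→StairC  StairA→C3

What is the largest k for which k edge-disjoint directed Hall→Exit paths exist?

Assign every edge capacity 1; by Menger, the answer equals the max flow.
Path Hall→Exit (+1); total 1.
Path Hall→StairA→Exit (+1); total 2.
Path Hall→C4→Exit (+1); total 3.
Path Hall→C1→Exit (+1); total 4.
No residual Hall→Exit path; max flow = 4.
Certifying cut of size 4: {Hall→C1, Hall→C4, Hall→Exit, Hall→StairA}.

4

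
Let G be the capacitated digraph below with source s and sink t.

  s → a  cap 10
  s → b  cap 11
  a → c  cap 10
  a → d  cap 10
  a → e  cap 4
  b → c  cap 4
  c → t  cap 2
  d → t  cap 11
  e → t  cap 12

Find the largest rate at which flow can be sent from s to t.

12

Augment s→a→c→t: bottleneck 2, flow now 2.
Augment s→a→d→t: bottleneck 8, flow now 10.
Augment s→b→c→a→d→t: bottleneck 2, flow now 12. (uses reverse residual edge)
No augmenting path remains; maximum flow = 12.
In the residual graph, reachable from s: {s, b, c}.
Min-cut edges: s→a (10), c→t (2); capacity 10 + 2 = 12.
This cut is saturated, so no flow can exceed 12.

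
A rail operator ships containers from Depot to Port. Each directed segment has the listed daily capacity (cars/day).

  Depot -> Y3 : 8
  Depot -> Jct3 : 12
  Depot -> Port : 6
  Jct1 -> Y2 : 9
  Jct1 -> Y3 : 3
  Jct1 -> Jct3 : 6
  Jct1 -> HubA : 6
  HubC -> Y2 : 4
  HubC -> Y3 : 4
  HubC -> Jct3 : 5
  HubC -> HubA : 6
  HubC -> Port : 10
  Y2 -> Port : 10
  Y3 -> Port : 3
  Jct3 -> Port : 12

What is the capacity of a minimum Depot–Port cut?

Augment Depot→Port: bottleneck 6, flow now 6.
Augment Depot→Y3→Port: bottleneck 3, flow now 9.
Augment Depot→Jct3→Port: bottleneck 12, flow now 21.
No augmenting path remains; maximum flow = 21.
By max-flow min-cut, the minimum cut capacity equals the max flow.
In the residual graph, reachable from Depot: {Depot, Y3}.
Min-cut edges: Depot→Jct3 (12), Depot→Port (6), Y3→Port (3); capacity 12 + 6 + 3 = 21.

21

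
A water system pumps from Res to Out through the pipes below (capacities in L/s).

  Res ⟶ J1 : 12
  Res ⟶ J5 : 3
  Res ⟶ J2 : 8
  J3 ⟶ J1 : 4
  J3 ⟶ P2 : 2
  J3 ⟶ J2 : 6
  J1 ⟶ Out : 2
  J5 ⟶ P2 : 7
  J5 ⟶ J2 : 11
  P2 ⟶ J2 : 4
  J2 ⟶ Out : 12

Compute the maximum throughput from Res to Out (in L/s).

Augment Res→J1→Out: bottleneck 2, flow now 2.
Augment Res→J2→Out: bottleneck 8, flow now 10.
Augment Res→J5→J2→Out: bottleneck 3, flow now 13.
No augmenting path remains; maximum flow = 13.
In the residual graph, reachable from Res: {Res, J1}.
Min-cut edges: Res→J5 (3), Res→J2 (8), J1→Out (2); capacity 3 + 8 + 2 = 13.
This cut is saturated, so no flow can exceed 13.

13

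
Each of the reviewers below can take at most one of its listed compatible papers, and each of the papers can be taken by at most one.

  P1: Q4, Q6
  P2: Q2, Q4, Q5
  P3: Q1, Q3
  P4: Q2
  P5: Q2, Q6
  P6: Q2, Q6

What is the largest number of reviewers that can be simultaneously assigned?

5

Unit-capacity flow: source→left, listed edges, right→sink; max matching = max flow.
Augmenting path P1→Q4 (+1); matched 1.
Augmenting path P2→Q2 (+1); matched 2.
Augmenting path P3→Q1 (+1); matched 3.
Augmenting path P5→Q6 (+1); matched 4.
Augmenting path P4→Q2→P2→Q5 (+1); matched 5.
No augmenting path remains; maximum matching = 5.
König certificate: {P1, P2, P3, Q2, Q6} is a vertex cover of size 5 (every listed pair touches it), so no matching can be larger.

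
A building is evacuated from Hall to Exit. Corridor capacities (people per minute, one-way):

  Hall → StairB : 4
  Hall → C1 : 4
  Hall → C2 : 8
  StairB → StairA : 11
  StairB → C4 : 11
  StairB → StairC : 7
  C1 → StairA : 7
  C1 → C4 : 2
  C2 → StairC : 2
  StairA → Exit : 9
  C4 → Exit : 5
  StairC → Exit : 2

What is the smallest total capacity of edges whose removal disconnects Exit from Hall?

Augment Hall→StairB→StairA→Exit: bottleneck 4, flow now 4.
Augment Hall→C1→StairA→Exit: bottleneck 4, flow now 8.
Augment Hall→C2→StairC→Exit: bottleneck 2, flow now 10.
No augmenting path remains; maximum flow = 10.
By max-flow min-cut, the minimum cut capacity equals the max flow.
In the residual graph, reachable from Hall: {Hall, C2}.
Min-cut edges: Hall→StairB (4), Hall→C1 (4), C2→StairC (2); capacity 4 + 4 + 2 = 10.

10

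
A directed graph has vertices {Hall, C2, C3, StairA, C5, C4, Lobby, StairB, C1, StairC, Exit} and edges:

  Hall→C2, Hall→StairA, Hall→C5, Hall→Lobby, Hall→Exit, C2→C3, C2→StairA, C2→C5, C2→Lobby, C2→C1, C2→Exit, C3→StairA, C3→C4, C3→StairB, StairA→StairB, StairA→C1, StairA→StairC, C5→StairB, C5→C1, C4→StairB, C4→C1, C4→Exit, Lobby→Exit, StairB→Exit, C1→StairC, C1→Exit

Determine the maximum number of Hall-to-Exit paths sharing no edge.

Assign every edge capacity 1; by Menger, the answer equals the max flow.
Path Hall→Exit (+1); total 1.
Path Hall→C2→Exit (+1); total 2.
Path Hall→Lobby→Exit (+1); total 3.
Path Hall→StairA→StairB→Exit (+1); total 4.
Path Hall→C5→C1→Exit (+1); total 5.
No residual Hall→Exit path; max flow = 5.
Certifying cut of size 5: {Hall→C2, Hall→C5, Hall→Exit, Hall→Lobby, Hall→StairA}.

5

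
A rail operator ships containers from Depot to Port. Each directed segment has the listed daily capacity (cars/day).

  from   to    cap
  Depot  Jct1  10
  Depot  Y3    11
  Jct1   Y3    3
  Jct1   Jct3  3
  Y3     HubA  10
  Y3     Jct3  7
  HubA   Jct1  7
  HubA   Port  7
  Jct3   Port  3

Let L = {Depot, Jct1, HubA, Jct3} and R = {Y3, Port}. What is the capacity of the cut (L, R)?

24

Edges leaving {Depot, Jct1, HubA, Jct3}: Depot→Y3 (11), Jct1→Y3 (3), HubA→Port (7), Jct3→Port (3).
Cut capacity = 11 + 3 + 7 + 3 = 24.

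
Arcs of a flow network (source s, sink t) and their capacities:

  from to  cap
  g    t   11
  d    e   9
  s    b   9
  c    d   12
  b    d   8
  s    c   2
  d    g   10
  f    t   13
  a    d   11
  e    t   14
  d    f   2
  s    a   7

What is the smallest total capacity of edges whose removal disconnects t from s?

17

Augment s→a→d→e→t: bottleneck 7, flow now 7.
Augment s→b→d→e→t: bottleneck 2, flow now 9.
Augment s→b→d→f→t: bottleneck 2, flow now 11.
Augment s→b→d→g→t: bottleneck 4, flow now 15.
Augment s→c→d→g→t: bottleneck 2, flow now 17.
No augmenting path remains; maximum flow = 17.
By max-flow min-cut, the minimum cut capacity equals the max flow.
In the residual graph, reachable from s: {s, b}.
Min-cut edges: s→a (7), s→c (2), b→d (8); capacity 7 + 2 + 8 = 17.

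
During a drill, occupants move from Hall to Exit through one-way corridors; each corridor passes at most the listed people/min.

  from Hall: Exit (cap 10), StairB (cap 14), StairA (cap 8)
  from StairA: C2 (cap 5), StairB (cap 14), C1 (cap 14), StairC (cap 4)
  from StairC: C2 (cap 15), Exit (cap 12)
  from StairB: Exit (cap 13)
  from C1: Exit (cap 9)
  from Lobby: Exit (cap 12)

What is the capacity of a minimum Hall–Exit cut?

31

Augment Hall→Exit: bottleneck 10, flow now 10.
Augment Hall→StairB→Exit: bottleneck 13, flow now 23.
Augment Hall→StairA→StairC→Exit: bottleneck 4, flow now 27.
Augment Hall→StairA→C1→Exit: bottleneck 4, flow now 31.
No augmenting path remains; maximum flow = 31.
By max-flow min-cut, the minimum cut capacity equals the max flow.
In the residual graph, reachable from Hall: {Hall, StairB}.
Min-cut edges: Hall→StairA (8), Hall→Exit (10), StairB→Exit (13); capacity 8 + 10 + 13 = 31.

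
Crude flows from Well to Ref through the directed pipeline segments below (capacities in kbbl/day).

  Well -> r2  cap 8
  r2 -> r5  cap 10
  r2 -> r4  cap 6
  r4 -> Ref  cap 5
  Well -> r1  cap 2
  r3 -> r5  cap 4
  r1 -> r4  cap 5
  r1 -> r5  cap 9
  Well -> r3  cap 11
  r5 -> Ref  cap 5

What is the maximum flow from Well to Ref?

10

Augment Well→r1→r4→Ref: bottleneck 2, flow now 2.
Augment Well→r2→r4→Ref: bottleneck 3, flow now 5.
Augment Well→r2→r5→Ref: bottleneck 5, flow now 10.
No augmenting path remains; maximum flow = 10.
In the residual graph, reachable from Well: {Well, r1, r2, r3, r4, r5}.
Min-cut edges: r4→Ref (5), r5→Ref (5); capacity 5 + 5 = 10.
This cut is saturated, so no flow can exceed 10.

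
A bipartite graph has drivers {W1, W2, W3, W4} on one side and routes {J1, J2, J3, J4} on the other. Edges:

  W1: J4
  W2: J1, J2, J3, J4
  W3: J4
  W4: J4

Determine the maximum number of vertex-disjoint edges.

Unit-capacity flow: source→left, listed edges, right→sink; max matching = max flow.
Augmenting path W1→J4 (+1); matched 1.
Augmenting path W2→J1 (+1); matched 2.
No augmenting path remains; maximum matching = 2.
König certificate: {W2, J4} is a vertex cover of size 2 (every listed pair touches it), so no matching can be larger.

2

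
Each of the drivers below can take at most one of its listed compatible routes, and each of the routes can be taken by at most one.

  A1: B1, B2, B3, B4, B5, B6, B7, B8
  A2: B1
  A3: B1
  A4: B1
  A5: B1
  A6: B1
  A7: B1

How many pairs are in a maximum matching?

Unit-capacity flow: source→left, listed edges, right→sink; max matching = max flow.
Augmenting path A1→B1 (+1); matched 1.
Augmenting path A2→B1→A1→B2 (+1); matched 2.
No augmenting path remains; maximum matching = 2.
König certificate: {A1, B1} is a vertex cover of size 2 (every listed pair touches it), so no matching can be larger.

2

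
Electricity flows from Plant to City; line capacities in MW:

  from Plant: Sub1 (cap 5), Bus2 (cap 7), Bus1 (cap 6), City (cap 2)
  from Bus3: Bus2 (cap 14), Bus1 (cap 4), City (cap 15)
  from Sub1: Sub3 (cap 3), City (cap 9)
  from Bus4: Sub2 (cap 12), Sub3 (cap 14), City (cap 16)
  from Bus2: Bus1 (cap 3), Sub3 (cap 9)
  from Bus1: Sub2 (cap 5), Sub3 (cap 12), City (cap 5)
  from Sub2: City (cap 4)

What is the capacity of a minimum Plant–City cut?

16

Augment Plant→City: bottleneck 2, flow now 2.
Augment Plant→Sub1→City: bottleneck 5, flow now 7.
Augment Plant→Bus1→City: bottleneck 5, flow now 12.
Augment Plant→Bus1→Sub2→City: bottleneck 1, flow now 13.
Augment Plant→Bus2→Bus1→Sub2→City: bottleneck 3, flow now 16.
No augmenting path remains; maximum flow = 16.
By max-flow min-cut, the minimum cut capacity equals the max flow.
In the residual graph, reachable from Plant: {Plant, Bus2, Sub3}.
Min-cut edges: Plant→Sub1 (5), Plant→Bus1 (6), Plant→City (2), Bus2→Bus1 (3); capacity 5 + 6 + 2 + 3 = 16.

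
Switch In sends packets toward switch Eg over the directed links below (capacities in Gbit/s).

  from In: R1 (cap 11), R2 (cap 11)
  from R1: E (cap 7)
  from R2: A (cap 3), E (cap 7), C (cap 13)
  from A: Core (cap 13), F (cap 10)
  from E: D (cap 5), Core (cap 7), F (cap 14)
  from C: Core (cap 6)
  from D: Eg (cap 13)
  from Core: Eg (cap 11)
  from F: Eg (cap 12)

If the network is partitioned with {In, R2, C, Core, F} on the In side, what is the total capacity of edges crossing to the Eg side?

44

Edges leaving {In, R2, C, Core, F}: In→R1 (11), R2→A (3), R2→E (7), Core→Eg (11), F→Eg (12).
Cut capacity = 11 + 3 + 7 + 11 + 12 = 44.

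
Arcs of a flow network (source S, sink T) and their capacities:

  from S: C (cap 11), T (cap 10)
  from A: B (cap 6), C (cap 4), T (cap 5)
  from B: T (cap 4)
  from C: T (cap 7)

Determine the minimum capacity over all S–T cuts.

Augment S→T: bottleneck 10, flow now 10.
Augment S→C→T: bottleneck 7, flow now 17.
No augmenting path remains; maximum flow = 17.
By max-flow min-cut, the minimum cut capacity equals the max flow.
In the residual graph, reachable from S: {S, C}.
Min-cut edges: S→T (10), C→T (7); capacity 10 + 7 = 17.

17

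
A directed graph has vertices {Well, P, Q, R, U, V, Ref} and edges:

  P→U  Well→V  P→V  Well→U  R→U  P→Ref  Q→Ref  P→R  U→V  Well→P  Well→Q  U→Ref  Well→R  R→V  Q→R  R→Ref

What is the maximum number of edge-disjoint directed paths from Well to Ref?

Assign every edge capacity 1; by Menger, the answer equals the max flow.
Path Well→P→Ref (+1); total 1.
Path Well→Q→Ref (+1); total 2.
Path Well→R→Ref (+1); total 3.
Path Well→U→Ref (+1); total 4.
No residual Well→Ref path; max flow = 4.
Certifying cut of size 4: {Well→P, Well→Q, Well→R, Well→U}.

4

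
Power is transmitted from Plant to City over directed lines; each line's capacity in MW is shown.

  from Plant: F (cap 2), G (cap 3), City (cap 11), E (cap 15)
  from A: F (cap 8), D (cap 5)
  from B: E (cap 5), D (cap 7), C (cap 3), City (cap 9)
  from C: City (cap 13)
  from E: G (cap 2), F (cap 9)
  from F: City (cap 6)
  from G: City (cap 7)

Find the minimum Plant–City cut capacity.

22

Augment Plant→City: bottleneck 11, flow now 11.
Augment Plant→F→City: bottleneck 2, flow now 13.
Augment Plant→G→City: bottleneck 3, flow now 16.
Augment Plant→E→F→City: bottleneck 4, flow now 20.
Augment Plant→E→G→City: bottleneck 2, flow now 22.
No augmenting path remains; maximum flow = 22.
By max-flow min-cut, the minimum cut capacity equals the max flow.
In the residual graph, reachable from Plant: {Plant, E, F}.
Min-cut edges: Plant→G (3), Plant→City (11), E→G (2), F→City (6); capacity 3 + 11 + 2 + 6 = 22.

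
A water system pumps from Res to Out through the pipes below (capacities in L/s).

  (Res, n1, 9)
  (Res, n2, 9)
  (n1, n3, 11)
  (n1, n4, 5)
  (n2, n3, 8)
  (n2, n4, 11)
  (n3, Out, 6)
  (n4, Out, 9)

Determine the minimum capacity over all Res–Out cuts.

Augment Res→n1→n3→Out: bottleneck 6, flow now 6.
Augment Res→n1→n4→Out: bottleneck 3, flow now 9.
Augment Res→n2→n4→Out: bottleneck 6, flow now 15.
No augmenting path remains; maximum flow = 15.
By max-flow min-cut, the minimum cut capacity equals the max flow.
In the residual graph, reachable from Res: {Res, n1, n2, n3, n4}.
Min-cut edges: n3→Out (6), n4→Out (9); capacity 6 + 9 = 15.

15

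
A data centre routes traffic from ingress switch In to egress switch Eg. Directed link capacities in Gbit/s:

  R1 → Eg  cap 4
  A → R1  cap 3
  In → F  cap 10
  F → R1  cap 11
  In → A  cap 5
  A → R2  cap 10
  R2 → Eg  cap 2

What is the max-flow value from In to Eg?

6

Augment In→A→R1→Eg: bottleneck 3, flow now 3.
Augment In→A→R2→Eg: bottleneck 2, flow now 5.
Augment In→F→R1→Eg: bottleneck 1, flow now 6.
No augmenting path remains; maximum flow = 6.
In the residual graph, reachable from In: {In, A, F, R1, R2}.
Min-cut edges: R1→Eg (4), R2→Eg (2); capacity 4 + 2 = 6.
This cut is saturated, so no flow can exceed 6.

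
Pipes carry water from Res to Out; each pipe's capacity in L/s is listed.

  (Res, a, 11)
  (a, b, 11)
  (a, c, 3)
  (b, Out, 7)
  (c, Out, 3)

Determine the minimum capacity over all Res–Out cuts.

10

Augment Res→a→b→Out: bottleneck 7, flow now 7.
Augment Res→a→c→Out: bottleneck 3, flow now 10.
No augmenting path remains; maximum flow = 10.
By max-flow min-cut, the minimum cut capacity equals the max flow.
In the residual graph, reachable from Res: {Res, a, b}.
Min-cut edges: a→c (3), b→Out (7); capacity 3 + 7 = 10.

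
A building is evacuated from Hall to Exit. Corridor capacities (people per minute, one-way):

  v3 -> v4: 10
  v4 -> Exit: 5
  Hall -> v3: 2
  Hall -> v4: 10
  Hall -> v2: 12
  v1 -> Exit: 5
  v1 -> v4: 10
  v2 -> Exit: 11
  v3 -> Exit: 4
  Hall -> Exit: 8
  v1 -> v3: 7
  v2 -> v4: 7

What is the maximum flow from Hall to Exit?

Augment Hall→Exit: bottleneck 8, flow now 8.
Augment Hall→v2→Exit: bottleneck 11, flow now 19.
Augment Hall→v3→Exit: bottleneck 2, flow now 21.
Augment Hall→v4→Exit: bottleneck 5, flow now 26.
No augmenting path remains; maximum flow = 26.
In the residual graph, reachable from Hall: {Hall, v2, v4}.
Min-cut edges: Hall→v3 (2), Hall→Exit (8), v2→Exit (11), v4→Exit (5); capacity 2 + 8 + 11 + 5 = 26.
This cut is saturated, so no flow can exceed 26.

26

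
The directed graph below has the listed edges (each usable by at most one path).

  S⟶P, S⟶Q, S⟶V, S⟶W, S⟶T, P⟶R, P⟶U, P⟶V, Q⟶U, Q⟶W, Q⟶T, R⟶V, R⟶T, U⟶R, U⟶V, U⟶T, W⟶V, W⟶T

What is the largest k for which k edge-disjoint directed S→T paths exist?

4

Assign every edge capacity 1; by Menger, the answer equals the max flow.
Path S→T (+1); total 1.
Path S→Q→T (+1); total 2.
Path S→W→T (+1); total 3.
Path S→P→R→T (+1); total 4.
No residual S→T path; max flow = 4.
Certifying cut of size 4: {S→P, S→Q, S→T, S→W}.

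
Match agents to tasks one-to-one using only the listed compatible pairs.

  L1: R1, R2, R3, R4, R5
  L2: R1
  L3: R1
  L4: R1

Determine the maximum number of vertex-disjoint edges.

2

Unit-capacity flow: source→left, listed edges, right→sink; max matching = max flow.
Augmenting path L1→R1 (+1); matched 1.
Augmenting path L2→R1→L1→R2 (+1); matched 2.
No augmenting path remains; maximum matching = 2.
König certificate: {L1, R1} is a vertex cover of size 2 (every listed pair touches it), so no matching can be larger.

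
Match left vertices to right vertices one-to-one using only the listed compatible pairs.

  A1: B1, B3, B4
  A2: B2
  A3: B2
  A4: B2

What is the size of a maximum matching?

Unit-capacity flow: source→left, listed edges, right→sink; max matching = max flow.
Augmenting path A1→B1 (+1); matched 1.
Augmenting path A2→B2 (+1); matched 2.
No augmenting path remains; maximum matching = 2.
König certificate: {A1, B2} is a vertex cover of size 2 (every listed pair touches it), so no matching can be larger.

2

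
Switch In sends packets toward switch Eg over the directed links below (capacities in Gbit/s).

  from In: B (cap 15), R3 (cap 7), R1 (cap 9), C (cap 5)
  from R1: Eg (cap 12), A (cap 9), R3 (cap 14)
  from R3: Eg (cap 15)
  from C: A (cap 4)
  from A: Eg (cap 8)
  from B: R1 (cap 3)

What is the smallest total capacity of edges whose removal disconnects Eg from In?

23

Augment In→R1→Eg: bottleneck 9, flow now 9.
Augment In→R3→Eg: bottleneck 7, flow now 16.
Augment In→C→A→Eg: bottleneck 4, flow now 20.
Augment In→B→R1→Eg: bottleneck 3, flow now 23.
No augmenting path remains; maximum flow = 23.
By max-flow min-cut, the minimum cut capacity equals the max flow.
In the residual graph, reachable from In: {In, C, B}.
Min-cut edges: In→R1 (9), In→R3 (7), C→A (4), B→R1 (3); capacity 9 + 7 + 4 + 3 = 23.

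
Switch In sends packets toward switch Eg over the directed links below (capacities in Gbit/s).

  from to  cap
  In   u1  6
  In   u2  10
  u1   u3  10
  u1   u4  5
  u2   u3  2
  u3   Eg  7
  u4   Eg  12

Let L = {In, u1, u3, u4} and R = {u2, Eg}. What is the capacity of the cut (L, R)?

Edges leaving {In, u1, u3, u4}: In→u2 (10), u3→Eg (7), u4→Eg (12).
Cut capacity = 10 + 7 + 12 = 29.

29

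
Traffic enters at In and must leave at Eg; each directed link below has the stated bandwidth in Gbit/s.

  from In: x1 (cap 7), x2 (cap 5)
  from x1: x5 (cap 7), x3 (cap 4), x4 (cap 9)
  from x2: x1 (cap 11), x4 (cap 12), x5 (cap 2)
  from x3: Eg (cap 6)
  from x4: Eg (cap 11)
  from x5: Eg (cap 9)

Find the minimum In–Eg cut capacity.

12

Augment In→x1→x3→Eg: bottleneck 4, flow now 4.
Augment In→x1→x4→Eg: bottleneck 3, flow now 7.
Augment In→x2→x4→Eg: bottleneck 5, flow now 12.
No augmenting path remains; maximum flow = 12.
By max-flow min-cut, the minimum cut capacity equals the max flow.
In the residual graph, reachable from In: {In}.
Min-cut edges: In→x1 (7), In→x2 (5); capacity 7 + 5 = 12.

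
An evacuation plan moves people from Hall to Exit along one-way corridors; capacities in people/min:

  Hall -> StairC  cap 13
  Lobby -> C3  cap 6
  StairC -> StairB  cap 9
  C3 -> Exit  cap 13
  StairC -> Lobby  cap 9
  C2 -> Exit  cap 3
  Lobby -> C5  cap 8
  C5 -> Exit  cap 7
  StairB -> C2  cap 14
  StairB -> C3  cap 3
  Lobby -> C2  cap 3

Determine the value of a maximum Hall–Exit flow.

Augment Hall→StairC→Lobby→C2→Exit: bottleneck 3, flow now 3.
Augment Hall→StairC→Lobby→C5→Exit: bottleneck 6, flow now 9.
Augment Hall→StairC→StairB→C3→Exit: bottleneck 3, flow now 12.
Augment Hall→StairC→StairB→C2→Lobby→C5→Exit: bottleneck 1, flow now 13. (uses reverse residual edge)
No augmenting path remains; maximum flow = 13.
In the residual graph, reachable from Hall: {Hall}.
Min-cut edges: Hall→StairC (13); capacity 13 = 13.
This cut is saturated, so no flow can exceed 13.

13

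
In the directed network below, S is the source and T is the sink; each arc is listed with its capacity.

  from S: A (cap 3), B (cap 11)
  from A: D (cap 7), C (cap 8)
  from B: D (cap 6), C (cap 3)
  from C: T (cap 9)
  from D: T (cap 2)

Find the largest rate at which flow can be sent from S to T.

Augment S→A→C→T: bottleneck 3, flow now 3.
Augment S→B→C→T: bottleneck 3, flow now 6.
Augment S→B→D→T: bottleneck 2, flow now 8.
No augmenting path remains; maximum flow = 8.
In the residual graph, reachable from S: {S, B, D}.
Min-cut edges: S→A (3), B→C (3), D→T (2); capacity 3 + 3 + 2 = 8.
This cut is saturated, so no flow can exceed 8.

8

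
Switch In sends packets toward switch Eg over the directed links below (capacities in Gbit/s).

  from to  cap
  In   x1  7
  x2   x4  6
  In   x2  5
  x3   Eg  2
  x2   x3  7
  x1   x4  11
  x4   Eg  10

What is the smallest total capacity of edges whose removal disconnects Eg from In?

Augment In→x1→x4→Eg: bottleneck 7, flow now 7.
Augment In→x2→x3→Eg: bottleneck 2, flow now 9.
Augment In→x2→x4→Eg: bottleneck 3, flow now 12.
No augmenting path remains; maximum flow = 12.
By max-flow min-cut, the minimum cut capacity equals the max flow.
In the residual graph, reachable from In: {In}.
Min-cut edges: In→x1 (7), In→x2 (5); capacity 7 + 5 = 12.

12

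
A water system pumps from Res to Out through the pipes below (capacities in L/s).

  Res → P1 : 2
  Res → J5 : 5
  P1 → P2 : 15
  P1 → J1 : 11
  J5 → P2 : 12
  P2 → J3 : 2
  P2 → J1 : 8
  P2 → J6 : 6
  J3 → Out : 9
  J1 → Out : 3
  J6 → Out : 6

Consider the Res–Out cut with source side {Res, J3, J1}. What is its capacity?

19

Edges leaving {Res, J3, J1}: Res→P1 (2), Res→J5 (5), J3→Out (9), J1→Out (3).
Cut capacity = 2 + 5 + 9 + 3 = 19.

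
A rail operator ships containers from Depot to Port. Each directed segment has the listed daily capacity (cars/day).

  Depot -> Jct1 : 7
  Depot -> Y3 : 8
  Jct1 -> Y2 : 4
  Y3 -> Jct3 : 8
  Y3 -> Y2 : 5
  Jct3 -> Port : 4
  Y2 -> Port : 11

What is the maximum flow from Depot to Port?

Augment Depot→Jct1→Y2→Port: bottleneck 4, flow now 4.
Augment Depot→Y3→Jct3→Port: bottleneck 4, flow now 8.
Augment Depot→Y3→Y2→Port: bottleneck 4, flow now 12.
No augmenting path remains; maximum flow = 12.
In the residual graph, reachable from Depot: {Depot, Jct1}.
Min-cut edges: Depot→Y3 (8), Jct1→Y2 (4); capacity 8 + 4 = 12.
This cut is saturated, so no flow can exceed 12.

12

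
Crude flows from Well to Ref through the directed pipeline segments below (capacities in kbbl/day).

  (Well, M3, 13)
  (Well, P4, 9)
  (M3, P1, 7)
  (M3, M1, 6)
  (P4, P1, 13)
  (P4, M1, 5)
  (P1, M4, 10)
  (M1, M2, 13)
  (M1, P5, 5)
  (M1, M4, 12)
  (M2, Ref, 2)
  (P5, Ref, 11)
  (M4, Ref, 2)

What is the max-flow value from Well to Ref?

Augment Well→M3→P1→M4→Ref: bottleneck 2, flow now 2.
Augment Well→M3→M1→M2→Ref: bottleneck 2, flow now 4.
Augment Well→M3→M1→P5→Ref: bottleneck 4, flow now 8.
Augment Well→P4→M1→P5→Ref: bottleneck 1, flow now 9.
No augmenting path remains; maximum flow = 9.
In the residual graph, reachable from Well: {Well, M3, P4, P1, M1, M2, M4}.
Min-cut edges: M1→P5 (5), M2→Ref (2), M4→Ref (2); capacity 5 + 2 + 2 = 9.
This cut is saturated, so no flow can exceed 9.

9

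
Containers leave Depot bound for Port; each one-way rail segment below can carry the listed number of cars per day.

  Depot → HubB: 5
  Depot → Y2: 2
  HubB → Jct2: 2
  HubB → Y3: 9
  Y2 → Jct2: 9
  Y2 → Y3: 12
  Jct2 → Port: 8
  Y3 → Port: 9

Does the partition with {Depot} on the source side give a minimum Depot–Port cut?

Yes — it is a minimum cut (capacity 7).

Given cut capacity: 5 + 2 = 7.
Augment Depot→HubB→Jct2→Port: bottleneck 2, flow now 2.
Augment Depot→HubB→Y3→Port: bottleneck 3, flow now 5.
Augment Depot→Y2→Jct2→Port: bottleneck 2, flow now 7.
No augmenting path remains; maximum flow = 7.
Cut capacity 7 equals the max flow, so it is a minimum cut.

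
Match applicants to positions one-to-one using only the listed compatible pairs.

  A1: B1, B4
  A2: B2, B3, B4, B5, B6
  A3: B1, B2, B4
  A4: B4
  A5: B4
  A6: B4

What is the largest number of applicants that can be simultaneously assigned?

4

Unit-capacity flow: source→left, listed edges, right→sink; max matching = max flow.
Augmenting path A1→B1 (+1); matched 1.
Augmenting path A2→B2 (+1); matched 2.
Augmenting path A3→B4 (+1); matched 3.
Augmenting path A4→B4→A3→B2→A2→B3 (+1); matched 4.
No augmenting path remains; maximum matching = 4.
König certificate: {A1, A2, A3, B4} is a vertex cover of size 4 (every listed pair touches it), so no matching can be larger.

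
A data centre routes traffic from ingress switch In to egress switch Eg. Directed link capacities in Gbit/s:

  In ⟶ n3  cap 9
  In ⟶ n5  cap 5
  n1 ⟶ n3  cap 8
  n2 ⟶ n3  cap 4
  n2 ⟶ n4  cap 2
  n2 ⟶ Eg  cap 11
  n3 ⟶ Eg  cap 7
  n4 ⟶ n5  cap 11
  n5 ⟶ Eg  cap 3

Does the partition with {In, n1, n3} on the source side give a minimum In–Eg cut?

Given cut capacity: 5 + 7 = 12.
Augment In→n3→Eg: bottleneck 7, flow now 7.
Augment In→n5→Eg: bottleneck 3, flow now 10.
No augmenting path remains; maximum flow = 10.
In the residual graph, reachable from In: {In, n3, n5}.
Min-cut edges: n3→Eg (7), n5→Eg (3); capacity 7 + 3 = 10.
Cut capacity 12 exceeds the max flow 10, so it is not minimum.

No — its capacity is 12, but the minimum cut has capacity 10.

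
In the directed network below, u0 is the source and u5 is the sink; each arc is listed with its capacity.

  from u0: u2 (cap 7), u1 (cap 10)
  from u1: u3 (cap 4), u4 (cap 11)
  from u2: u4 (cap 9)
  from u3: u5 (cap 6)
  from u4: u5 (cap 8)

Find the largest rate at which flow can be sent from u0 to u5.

12

Augment u0→u1→u3→u5: bottleneck 4, flow now 4.
Augment u0→u1→u4→u5: bottleneck 6, flow now 10.
Augment u0→u2→u4→u5: bottleneck 2, flow now 12.
No augmenting path remains; maximum flow = 12.
In the residual graph, reachable from u0: {u0, u1, u2, u4}.
Min-cut edges: u1→u3 (4), u4→u5 (8); capacity 4 + 8 = 12.
This cut is saturated, so no flow can exceed 12.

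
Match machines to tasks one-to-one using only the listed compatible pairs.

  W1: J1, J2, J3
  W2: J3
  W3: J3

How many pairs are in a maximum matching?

2

Unit-capacity flow: source→left, listed edges, right→sink; max matching = max flow.
Augmenting path W1→J1 (+1); matched 1.
Augmenting path W2→J3 (+1); matched 2.
No augmenting path remains; maximum matching = 2.
König certificate: {W1, J3} is a vertex cover of size 2 (every listed pair touches it), so no matching can be larger.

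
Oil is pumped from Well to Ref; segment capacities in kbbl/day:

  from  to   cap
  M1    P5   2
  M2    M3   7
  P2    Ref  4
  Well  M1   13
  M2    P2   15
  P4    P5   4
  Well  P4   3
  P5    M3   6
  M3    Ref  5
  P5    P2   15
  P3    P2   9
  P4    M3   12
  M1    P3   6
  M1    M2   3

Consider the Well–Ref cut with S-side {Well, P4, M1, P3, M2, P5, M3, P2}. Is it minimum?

Yes — it is a minimum cut (capacity 9).

Given cut capacity: 5 + 4 = 9.
Augment Well→P4→M3→Ref: bottleneck 3, flow now 3.
Augment Well→M1→P3→P2→Ref: bottleneck 4, flow now 7.
Augment Well→M1→M2→M3→Ref: bottleneck 2, flow now 9.
No augmenting path remains; maximum flow = 9.
Cut capacity 9 equals the max flow, so it is a minimum cut.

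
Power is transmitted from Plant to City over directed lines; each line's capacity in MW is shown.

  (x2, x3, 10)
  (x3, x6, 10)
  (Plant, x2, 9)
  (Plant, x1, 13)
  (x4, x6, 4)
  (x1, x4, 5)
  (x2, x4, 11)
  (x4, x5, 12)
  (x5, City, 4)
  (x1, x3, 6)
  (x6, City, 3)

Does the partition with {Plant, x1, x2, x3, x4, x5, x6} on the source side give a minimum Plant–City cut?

Given cut capacity: 4 + 3 = 7.
Augment Plant→x1→x3→x6→City: bottleneck 3, flow now 3.
Augment Plant→x1→x4→x5→City: bottleneck 4, flow now 7.
No augmenting path remains; maximum flow = 7.
Cut capacity 7 equals the max flow, so it is a minimum cut.

Yes — it is a minimum cut (capacity 7).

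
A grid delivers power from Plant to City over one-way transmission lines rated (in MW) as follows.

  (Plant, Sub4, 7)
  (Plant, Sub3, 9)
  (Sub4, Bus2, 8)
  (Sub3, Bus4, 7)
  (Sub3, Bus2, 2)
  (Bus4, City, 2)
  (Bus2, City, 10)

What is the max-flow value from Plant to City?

11

Augment Plant→Sub4→Bus2→City: bottleneck 7, flow now 7.
Augment Plant→Sub3→Bus4→City: bottleneck 2, flow now 9.
Augment Plant→Sub3→Bus2→City: bottleneck 2, flow now 11.
No augmenting path remains; maximum flow = 11.
In the residual graph, reachable from Plant: {Plant, Sub3, Bus4}.
Min-cut edges: Plant→Sub4 (7), Sub3→Bus2 (2), Bus4→City (2); capacity 7 + 2 + 2 = 11.
This cut is saturated, so no flow can exceed 11.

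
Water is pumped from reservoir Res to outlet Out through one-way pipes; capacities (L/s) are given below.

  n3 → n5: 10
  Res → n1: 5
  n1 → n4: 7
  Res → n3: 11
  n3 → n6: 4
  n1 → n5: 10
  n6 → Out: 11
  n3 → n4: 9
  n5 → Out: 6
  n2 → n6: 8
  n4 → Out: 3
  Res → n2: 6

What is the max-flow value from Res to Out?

Augment Res→n1→n4→Out: bottleneck 3, flow now 3.
Augment Res→n1→n5→Out: bottleneck 2, flow now 5.
Augment Res→n2→n6→Out: bottleneck 6, flow now 11.
Augment Res→n3→n5→Out: bottleneck 4, flow now 15.
Augment Res→n3→n6→Out: bottleneck 4, flow now 19.
No augmenting path remains; maximum flow = 19.
In the residual graph, reachable from Res: {Res, n1, n3, n4, n5}.
Min-cut edges: Res→n2 (6), n3→n6 (4), n4→Out (3), n5→Out (6); capacity 6 + 4 + 3 + 6 = 19.
This cut is saturated, so no flow can exceed 19.

19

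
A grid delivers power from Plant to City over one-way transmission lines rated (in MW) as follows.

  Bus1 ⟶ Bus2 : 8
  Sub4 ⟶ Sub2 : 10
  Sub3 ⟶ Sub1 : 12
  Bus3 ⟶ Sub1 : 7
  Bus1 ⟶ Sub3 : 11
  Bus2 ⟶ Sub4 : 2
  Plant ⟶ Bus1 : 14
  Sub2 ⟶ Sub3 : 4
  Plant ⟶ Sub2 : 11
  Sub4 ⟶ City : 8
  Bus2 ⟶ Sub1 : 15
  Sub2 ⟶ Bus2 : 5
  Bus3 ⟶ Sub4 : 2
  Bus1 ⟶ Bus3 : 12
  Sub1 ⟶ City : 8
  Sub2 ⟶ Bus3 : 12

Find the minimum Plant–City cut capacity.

Augment Plant→Sub2→Sub3→Sub1→City: bottleneck 4, flow now 4.
Augment Plant→Sub2→Bus2→Sub4→City: bottleneck 2, flow now 6.
Augment Plant→Sub2→Bus2→Sub1→City: bottleneck 3, flow now 9.
Augment Plant→Sub2→Bus3→Sub4→City: bottleneck 2, flow now 11.
Augment Plant→Bus1→Sub3→Sub1→City: bottleneck 1, flow now 12.
No augmenting path remains; maximum flow = 12.
By max-flow min-cut, the minimum cut capacity equals the max flow.
In the residual graph, reachable from Plant: {Plant, Sub2, Bus1, Sub3, Bus2, Bus3, Sub1}.
Min-cut edges: Bus2→Sub4 (2), Bus3→Sub4 (2), Sub1→City (8); capacity 2 + 2 + 8 = 12.

12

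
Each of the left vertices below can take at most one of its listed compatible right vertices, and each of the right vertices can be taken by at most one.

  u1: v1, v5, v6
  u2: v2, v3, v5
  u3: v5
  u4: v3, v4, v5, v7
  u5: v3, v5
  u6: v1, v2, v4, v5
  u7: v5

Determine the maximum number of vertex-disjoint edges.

Unit-capacity flow: source→left, listed edges, right→sink; max matching = max flow.
Augmenting path u1→v1 (+1); matched 1.
Augmenting path u2→v2 (+1); matched 2.
Augmenting path u3→v5 (+1); matched 3.
Augmenting path u4→v3 (+1); matched 4.
Augmenting path u6→v4 (+1); matched 5.
Augmenting path u5→v3→u4→v7 (+1); matched 6.
No augmenting path remains; maximum matching = 6.
König certificate: {u1, u2, u4, u5, u6, v5} is a vertex cover of size 6 (every listed pair touches it), so no matching can be larger.

6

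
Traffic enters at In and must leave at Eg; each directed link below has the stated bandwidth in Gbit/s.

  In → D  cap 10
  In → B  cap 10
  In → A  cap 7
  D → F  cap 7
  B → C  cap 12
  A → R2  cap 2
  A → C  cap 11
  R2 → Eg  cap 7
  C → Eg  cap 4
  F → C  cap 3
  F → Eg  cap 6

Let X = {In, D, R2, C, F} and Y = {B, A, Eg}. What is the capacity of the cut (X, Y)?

34

Edges leaving {In, D, R2, C, F}: In→B (10), In→A (7), R2→Eg (7), C→Eg (4), F→Eg (6).
Cut capacity = 10 + 7 + 7 + 4 + 6 = 34.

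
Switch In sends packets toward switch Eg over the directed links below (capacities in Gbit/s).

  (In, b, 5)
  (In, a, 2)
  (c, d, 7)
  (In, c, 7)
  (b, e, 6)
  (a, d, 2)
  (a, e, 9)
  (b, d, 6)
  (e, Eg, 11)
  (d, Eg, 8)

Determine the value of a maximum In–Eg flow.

14

Augment In→a→d→Eg: bottleneck 2, flow now 2.
Augment In→b→d→Eg: bottleneck 5, flow now 7.
Augment In→c→d→Eg: bottleneck 1, flow now 8.
Augment In→c→d→a→e→Eg: bottleneck 2, flow now 10. (uses reverse residual edge)
Augment In→c→d→b→e→Eg: bottleneck 4, flow now 14. (uses reverse residual edge)
No augmenting path remains; maximum flow = 14.
In the residual graph, reachable from In: {In}.
Min-cut edges: In→a (2), In→b (5), In→c (7); capacity 2 + 5 + 7 = 14.
This cut is saturated, so no flow can exceed 14.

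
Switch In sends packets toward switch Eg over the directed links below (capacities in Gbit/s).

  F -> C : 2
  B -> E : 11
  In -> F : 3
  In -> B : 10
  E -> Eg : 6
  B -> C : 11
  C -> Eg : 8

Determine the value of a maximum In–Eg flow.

12

Augment In→F→C→Eg: bottleneck 2, flow now 2.
Augment In→B→E→Eg: bottleneck 6, flow now 8.
Augment In→B→C→Eg: bottleneck 4, flow now 12.
No augmenting path remains; maximum flow = 12.
In the residual graph, reachable from In: {In, F}.
Min-cut edges: In→B (10), F→C (2); capacity 10 + 2 = 12.
This cut is saturated, so no flow can exceed 12.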